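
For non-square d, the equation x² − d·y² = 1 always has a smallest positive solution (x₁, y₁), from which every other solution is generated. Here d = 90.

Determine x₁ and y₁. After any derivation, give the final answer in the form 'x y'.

d=90: √d = [9; 2,18] (ℓ=2, even), read p_1/q_1
a_0=9:  p_0=9·1+0=9,  q_0=9·0+1=1
a_1=2:  p_1=2·9+1=19,  q_1=2·1+0=2
(x₁, y₁) = (19, 2);  19² − 90·2² = 1 ✓

19 2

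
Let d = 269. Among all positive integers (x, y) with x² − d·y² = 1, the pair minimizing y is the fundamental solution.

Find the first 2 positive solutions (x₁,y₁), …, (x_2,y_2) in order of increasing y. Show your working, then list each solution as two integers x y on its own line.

d=269: √d = [16; 2,2,32] (ℓ=3, odd), read p_5/q_5
a_0=16:  p_0=16·1+0=16,  q_0=16·0+1=1
a_1=2:  p_1=2·16+1=33,  q_1=2·1+0=2
a_2=2:  p_2=2·33+16=82,  q_2=2·2+1=5
…
a_4=2:  p_4=2·2657+82=5396,  q_4=2·162+5=329
a_5=2:  p_5=2·5396+2657=13449,  q_5=2·329+162=820
fundamental: x₁=13449, y₁=820  (since 180875601 − 269·672400 = 1)
(x_2, y_2) = (13449·13449 + 269·820·820, 13449·820 + 820·13449) = (361751201, 22056360)

13449 820
361751201 22056360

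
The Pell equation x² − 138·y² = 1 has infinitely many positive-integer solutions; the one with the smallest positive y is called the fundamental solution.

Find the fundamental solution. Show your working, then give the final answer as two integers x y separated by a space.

d=138: √d = [11; 1,2,1,22] (ℓ=4, even), read p_3/q_3
step 0: (11, 1)  from 11·(1,0) + (0,1)
…
step 2: (35, 3)  from 2·(12,1) + (11,1)
step 3: (47, 4)  from 1·(35,3) + (12,1)
→ (47, 4).  Check: 47²=2209, 138·4²=2208, difference 1.

47 4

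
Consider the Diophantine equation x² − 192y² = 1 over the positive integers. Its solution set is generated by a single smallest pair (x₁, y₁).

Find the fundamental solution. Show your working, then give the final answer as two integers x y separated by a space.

[13; 1,5,1,26] for √192; ℓ=4 ⇒ convergent index 3
k=0  a_k=13  p_k/q_k = 13/1
k=1  a_k=1  p_k/q_k = 14/1
k=2  a_k=5  p_k/q_k = 83/6
k=3  a_k=1  p_k/q_k = 97/7
→ (97, 7).  Check: 97²=9409, 192·7²=9408, difference 1.

97 7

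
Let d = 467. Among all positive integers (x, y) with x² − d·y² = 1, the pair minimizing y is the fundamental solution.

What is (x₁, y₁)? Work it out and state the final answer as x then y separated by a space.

d=467: √d = [21; 1,1,1,1,3,…,1,1,42] (ℓ=14, even), read p_13/q_13
step 0: (21, 1)  from 21·(1,0) + (0,1)
…
step 3: (65, 3)  from 1·(43,2) + (22,1)
step 4: (108, 5)  from 1·(65,3) + (43,2)
…
step 6: (1275, 59)  from 3·(389,18) + (108,5)
step 7: (27164, 1257)  from 21·(1275,59) + (389,18)
…
step 9: (275465, 12747)  from 3·(82767,3830) + (27164,1257)
step 10: (358232, 16577)  from 1·(275465,12747) + (82767,3830)
step 11: (633697, 29324)  from 1·(358232,16577) + (275465,12747)
step 12: (991929, 45901)  from 1·(633697,29324) + (358232,16577)
step 13: (1625626, 75225)  from 1·(991929,45901) + (633697,29324)
(x₁, y₁) = (1625626, 75225);  1625626² − 467·75225² = 1 ✓

1625626 75225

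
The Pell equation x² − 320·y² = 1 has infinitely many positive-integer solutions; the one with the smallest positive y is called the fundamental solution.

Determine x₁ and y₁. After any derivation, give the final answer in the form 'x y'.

d=320: √d = [17; 1,7,1,34] (ℓ=4, even), read p_3/q_3
a_0=17:  p_0=17·1+0=17,  q_0=17·0+1=1
a_1=1:  p_1=1·17+1=18,  q_1=1·1+0=1
a_2=7:  p_2=7·18+17=143,  q_2=7·1+1=8
a_3=1:  p_3=1·143+18=161,  q_3=1·8+1=9
(x₁, y₁) = (161, 9);  161² − 320·9² = 1 ✓

161 9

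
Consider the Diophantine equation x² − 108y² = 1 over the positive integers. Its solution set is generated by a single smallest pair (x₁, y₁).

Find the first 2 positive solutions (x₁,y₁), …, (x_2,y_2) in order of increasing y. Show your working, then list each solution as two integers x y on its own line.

√108 = [10; 2,1,1,4,1,1,2,20, …], period ℓ=8 (even) → k=7
step 0: (10, 1)  from 10·(1,0) + (0,1)
step 1: (21, 2)  from 2·(10,1) + (1,0)
…
step 3: (52, 5)  from 1·(31,3) + (21,2)
step 4: (239, 23)  from 4·(52,5) + (31,3)
step 5: (291, 28)  from 1·(239,23) + (52,5)
step 6: (530, 51)  from 1·(291,28) + (239,23)
step 7: (1351, 130)  from 2·(530,51) + (291,28)
→ (1351, 130).  Check: 1351²=1825201, 108·130²=1825200, difference 1.
k=2:  x_2 = 1351·1351+108·130·130 = 3650401,  y_2 = 1351·130+130·1351 = 351260

1351 130
3650401 351260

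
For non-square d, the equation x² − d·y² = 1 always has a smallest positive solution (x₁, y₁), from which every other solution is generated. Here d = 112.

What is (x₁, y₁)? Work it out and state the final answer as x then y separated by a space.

127 12

d=112: √d = [10; 1,1,2,1,1,20] (ℓ=6, even), read p_5/q_5
k=0  a_k=10  p_k/q_k = 10/1
k=1  a_k=1  p_k/q_k = 11/1
…
k=4  a_k=1  p_k/q_k = 74/7
k=5  a_k=1  p_k/q_k = 127/12
(x₁, y₁) = (127, 12);  127² − 112·12² = 1 ✓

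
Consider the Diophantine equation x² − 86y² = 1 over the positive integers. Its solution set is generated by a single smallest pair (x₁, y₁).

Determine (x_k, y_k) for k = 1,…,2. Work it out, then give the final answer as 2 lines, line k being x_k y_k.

[9; 3,1,1,1,8,1,1,1,3,18] for √86; ℓ=10 ⇒ convergent index 9
a_0=9:  p_0=9·1+0=9,  q_0=9·0+1=1
…
a_4=1:  p_4=1·65+37=102,  q_4=1·7+4=11
…
a_6=1:  p_6=1·881+102=983,  q_6=1·95+11=106
a_7=1:  p_7=1·983+881=1864,  q_7=1·106+95=201
a_8=1:  p_8=1·1864+983=2847,  q_8=1·201+106=307
a_9=3:  p_9=3·2847+1864=10405,  q_9=3·307+201=1122
→ (10405, 1122).  Check: 10405²=108264025, 86·1122²=108264024, difference 1.
k=2:  x_2 = 10405·10405+86·1122·1122 = 216528049,  y_2 = 10405·1122+1122·10405 = 23348820

10405 1122
216528049 23348820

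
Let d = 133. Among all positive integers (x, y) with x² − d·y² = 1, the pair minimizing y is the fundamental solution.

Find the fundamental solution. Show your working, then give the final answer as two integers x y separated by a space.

√133 → a₀=11, period (1,1,7,5,1,…,1,1,22); ℓ=16 even so k=15
k=0  a_k=11  p_k/q_k = 11/1
k=1  a_k=1  p_k/q_k = 12/1
…
k=3  a_k=7  p_k/q_k = 173/15
…
k=6  a_k=1  p_k/q_k = 1949/169
…
k=8  a_k=2  p_k/q_k = 7969/691
…
k=10  a_k=1  p_k/q_k = 18948/1643
…
k=12  a_k=5  p_k/q_k = 168583/14618
k=13  a_k=7  p_k/q_k = 1210008/104921
k=14  a_k=1  p_k/q_k = 1378591/119539
k=15  a_k=1  p_k/q_k = 2588599/224460
(x₁, y₁) = (2588599, 224460);  2588599² − 133·224460² = 1 ✓

2588599 224460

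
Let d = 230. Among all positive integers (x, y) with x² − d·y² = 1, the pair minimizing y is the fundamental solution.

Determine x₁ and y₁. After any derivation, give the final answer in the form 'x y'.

√230 → a₀=15, period (6,30); ℓ=2 even so k=1
a_0=15:  p_0=15·1+0=15,  q_0=15·0+1=1
a_1=6:  p_1=6·15+1=91,  q_1=6·1+0=6
→ (91, 6).  Check: 91²=8281, 230·6²=8280, difference 1.

91 6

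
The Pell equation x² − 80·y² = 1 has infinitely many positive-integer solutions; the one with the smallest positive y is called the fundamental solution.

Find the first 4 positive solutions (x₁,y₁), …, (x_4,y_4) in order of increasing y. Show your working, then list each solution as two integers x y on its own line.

√80 = [8; 1,16, …], period ℓ=2 (even) → k=1
a_0=8:  p_0=8·1+0=8,  q_0=8·0+1=1
a_1=1:  p_1=1·8+1=9,  q_1=1·1+0=1
(x₁, y₁) = (9, 1);  9² − 80·1² = 1 ✓
k=2:  x_2 = 9·9+80·1·1 = 161,  y_2 = 9·1+1·9 = 18
k=3:  x_3 = 9·161+80·1·18 = 2889,  y_3 = 9·18+1·161 = 323
k=4:  x_4 = 9·2889+80·1·323 = 51841,  y_4 = 9·323+1·2889 = 5796

9 1
161 18
2889 323
51841 5796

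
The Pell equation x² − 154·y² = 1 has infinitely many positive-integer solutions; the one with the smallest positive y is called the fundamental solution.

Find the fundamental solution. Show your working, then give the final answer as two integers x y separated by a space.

d=154: √d = [12; 2,2,3,1,2,1,3,2,2,24] (ℓ=10, even), read p_9/q_9
a_0=12:  p_0=12·1+0=12,  q_0=12·0+1=1
a_1=2:  p_1=2·12+1=25,  q_1=2·1+0=2
a_2=2:  p_2=2·25+12=62,  q_2=2·2+1=5
…
a_4=1:  p_4=1·211+62=273,  q_4=1·17+5=22
a_5=2:  p_5=2·273+211=757,  q_5=2·22+17=61
a_6=1:  p_6=1·757+273=1030,  q_6=1·61+22=83
a_7=3:  p_7=3·1030+757=3847,  q_7=3·83+61=310
a_8=2:  p_8=2·3847+1030=8724,  q_8=2·310+83=703
a_9=2:  p_9=2·8724+3847=21295,  q_9=2·703+310=1716
→ (21295, 1716).  Check: 21295²=453477025, 154·1716²=453477024, difference 1.

21295 1716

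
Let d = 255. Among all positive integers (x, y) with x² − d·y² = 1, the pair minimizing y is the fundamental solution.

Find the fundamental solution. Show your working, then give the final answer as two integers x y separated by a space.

√255 = [15; 1,30, …], period ℓ=2 (even) → k=1
i=0: a=15 ⇒ p=15, q=1
i=1: a=1 ⇒ p=16, q=1
fundamental: x₁=16, y₁=1  (since 256 − 255·1 = 1)

16 1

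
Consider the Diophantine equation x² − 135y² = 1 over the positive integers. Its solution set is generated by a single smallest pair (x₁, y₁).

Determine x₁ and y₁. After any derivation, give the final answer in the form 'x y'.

√135 → a₀=11, period (1,1,1,1,1,1,1,22); ℓ=8 even so k=7
a_0=11:  p_0=11·1+0=11,  q_0=11·0+1=1
…
a_2=1:  p_2=1·12+11=23,  q_2=1·1+1=2
a_3=1:  p_3=1·23+12=35,  q_3=1·2+1=3
a_4=1:  p_4=1·35+23=58,  q_4=1·3+2=5
…
a_6=1:  p_6=1·93+58=151,  q_6=1·8+5=13
a_7=1:  p_7=1·151+93=244,  q_7=1·13+8=21
(x₁, y₁) = (244, 21);  244² − 135·21² = 1 ✓

244 21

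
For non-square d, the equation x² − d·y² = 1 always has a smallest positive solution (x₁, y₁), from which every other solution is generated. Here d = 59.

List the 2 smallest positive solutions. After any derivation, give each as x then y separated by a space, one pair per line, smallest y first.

530 69
561799 73140

√59 → a₀=7, period (1,2,7,2,1,14); ℓ=6 even so k=5
i=0: a=7 ⇒ p=7, q=1
…
i=2: a=2 ⇒ p=23, q=3
i=3: a=7 ⇒ p=169, q=22
i=4: a=2 ⇒ p=361, q=47
i=5: a=1 ⇒ p=530, q=69
fundamental: x₁=530, y₁=69  (since 280900 − 59·4761 = 1)
(530+69√59)^2 = 561799 + 73140√59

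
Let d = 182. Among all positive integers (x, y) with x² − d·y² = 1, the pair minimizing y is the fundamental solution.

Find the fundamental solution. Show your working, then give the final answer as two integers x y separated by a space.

d=182: √d = [13; 2,26] (ℓ=2, even), read p_1/q_1
k=0  a_k=13  p_k/q_k = 13/1
k=1  a_k=2  p_k/q_k = 27/2
fundamental: x₁=27, y₁=2  (since 729 − 182·4 = 1)

27 2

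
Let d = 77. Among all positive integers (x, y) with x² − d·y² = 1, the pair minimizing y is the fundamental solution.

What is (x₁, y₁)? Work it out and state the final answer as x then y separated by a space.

√77 = [8; 1,3,2,3,1,16, …], period ℓ=6 (even) → k=5
k=0  a_k=8  p_k/q_k = 8/1
…
k=2  a_k=3  p_k/q_k = 35/4
…
k=4  a_k=3  p_k/q_k = 272/31
k=5  a_k=1  p_k/q_k = 351/40
(x₁, y₁) = (351, 40);  351² − 77·40² = 1 ✓

351 40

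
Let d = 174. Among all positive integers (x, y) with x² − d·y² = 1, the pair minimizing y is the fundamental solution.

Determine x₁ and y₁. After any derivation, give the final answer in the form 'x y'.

√174 = [13; 5,4,5,26, …], period ℓ=4 (even) → k=3
step 0: (13, 1)  from 13·(1,0) + (0,1)
step 1: (66, 5)  from 5·(13,1) + (1,0)
step 2: (277, 21)  from 4·(66,5) + (13,1)
step 3: (1451, 110)  from 5·(277,21) + (66,5)
fundamental: x₁=1451, y₁=110  (since 2105401 − 174·12100 = 1)

1451 110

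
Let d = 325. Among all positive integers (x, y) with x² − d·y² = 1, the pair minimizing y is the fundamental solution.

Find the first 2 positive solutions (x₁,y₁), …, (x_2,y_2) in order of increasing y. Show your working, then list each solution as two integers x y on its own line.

649 36
842401 46728

d=325: √d = [18; 36] (ℓ=1, odd), read p_1/q_1
a_0=18:  p_0=18·1+0=18,  q_0=18·0+1=1
a_1=36:  p_1=36·18+1=649,  q_1=36·1+0=36
(x₁, y₁) = (649, 36);  649² − 325·36² = 1 ✓
n=2: (649,36)∘(649,36) = (649·649+325·36·36, 649·36+36·649) = (842401,46728)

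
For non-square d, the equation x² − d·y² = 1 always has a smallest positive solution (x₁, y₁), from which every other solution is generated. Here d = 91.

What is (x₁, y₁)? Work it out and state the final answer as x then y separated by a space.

√91 = [9; 1,1,5,1,5,1,1,18, …], period ℓ=8 (even) → k=7
a_0=9:  p_0=9·1+0=9,  q_0=9·0+1=1
a_1=1:  p_1=1·9+1=10,  q_1=1·1+0=1
…
a_3=5:  p_3=5·19+10=105,  q_3=5·2+1=11
…
a_6=1:  p_6=1·725+124=849,  q_6=1·76+13=89
a_7=1:  p_7=1·849+725=1574,  q_7=1·89+76=165
(x₁, y₁) = (1574, 165);  1574² − 91·165² = 1 ✓

1574 165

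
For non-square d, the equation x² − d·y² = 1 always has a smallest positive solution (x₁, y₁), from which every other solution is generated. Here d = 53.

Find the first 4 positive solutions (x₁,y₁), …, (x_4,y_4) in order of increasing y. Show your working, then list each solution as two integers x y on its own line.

[7; 3,1,1,3,14] for √53; ℓ=5 ⇒ convergent index 9
step 0: (7, 1)  from 7·(1,0) + (0,1)
step 1: (22, 3)  from 3·(7,1) + (1,0)
…
step 5: (2599, 357)  from 14·(182,25) + (51,7)
step 6: (7979, 1096)  from 3·(2599,357) + (182,25)
…
step 8: (18557, 2549)  from 1·(10578,1453) + (7979,1096)
step 9: (66249, 9100)  from 3·(18557,2549) + (10578,1453)
→ (66249, 9100).  Check: 66249²=4388930001, 53·9100²=4388930000, difference 1.
k=2:  x_2 = 66249·66249+53·9100·9100 = 8777860001,  y_2 = 66249·9100+9100·66249 = 1205731800
k=3:  x_3 = 66249·8777860001+53·9100·1205731800 = 1163048894346249,  y_3 = 66249·1205731800+9100·8777860001 = 159757052027300
k=4:  x_4 = 66249·1163048894346249+53·9100·159757052027300 = 154101652394311440001,  y_4 = 66249·159757052027300+9100·1163048894346249 = 21167489878307463600

66249 9100
8777860001 1205731800
1163048894346249 159757052027300
154101652394311440001 21167489878307463600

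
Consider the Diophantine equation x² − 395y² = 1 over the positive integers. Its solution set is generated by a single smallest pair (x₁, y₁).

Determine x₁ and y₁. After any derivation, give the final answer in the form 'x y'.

√395 = [19; 1,6,1,38, …], period ℓ=4 (even) → k=3
a_0=19:  p_0=19·1+0=19,  q_0=19·0+1=1
…
a_2=6:  p_2=6·20+19=139,  q_2=6·1+1=7
a_3=1:  p_3=1·139+20=159,  q_3=1·7+1=8
→ (159, 8).  Check: 159²=25281, 395·8²=25280, difference 1.

159 8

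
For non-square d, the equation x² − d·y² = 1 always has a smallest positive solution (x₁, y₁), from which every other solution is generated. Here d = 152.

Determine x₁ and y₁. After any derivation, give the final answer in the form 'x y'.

√152 = [12; 3,24, …], period ℓ=2 (even) → k=1
k=0  a_k=12  p_k/q_k = 12/1
k=1  a_k=3  p_k/q_k = 37/3
fundamental: x₁=37, y₁=3  (since 1369 − 152·9 = 1)

37 3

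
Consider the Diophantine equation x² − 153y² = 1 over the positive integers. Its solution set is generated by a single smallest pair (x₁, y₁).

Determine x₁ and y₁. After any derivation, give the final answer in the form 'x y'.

2177 176

√153 = [12; 2,1,2,2,2,1,2,24, …], period ℓ=8 (even) → k=7
k=0  a_k=12  p_k/q_k = 12/1
k=1  a_k=2  p_k/q_k = 25/2
…
k=6  a_k=1  p_k/q_k = 804/65
k=7  a_k=2  p_k/q_k = 2177/176
fundamental: x₁=2177, y₁=176  (since 4739329 − 153·30976 = 1)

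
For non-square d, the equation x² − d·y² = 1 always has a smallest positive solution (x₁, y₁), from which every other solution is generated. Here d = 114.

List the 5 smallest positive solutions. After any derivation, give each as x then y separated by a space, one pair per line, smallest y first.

1025 96
2101249 196800
4307559425 403439904
8830494720001 827051606400
18102509868442625 1695455389680096

[10; 1,2,10,2,1,20] for √114; ℓ=6 ⇒ convergent index 5
step 0: (10, 1)  from 10·(1,0) + (0,1)
…
step 3: (331, 31)  from 10·(32,3) + (11,1)
step 4: (694, 65)  from 2·(331,31) + (32,3)
step 5: (1025, 96)  from 1·(694,65) + (331,31)
(x₁, y₁) = (1025, 96);  1025² − 114·96² = 1 ✓
(x_2, y_2) = (1025·1025 + 114·96·96, 1025·96 + 96·1025) = (2101249, 196800)
(x_3, y_3) = (1025·2101249 + 114·96·196800, 1025·196800 + 96·2101249) = (4307559425, 403439904)
(x_4, y_4) = (1025·4307559425 + 114·96·403439904, 1025·403439904 + 96·4307559425) = (8830494720001, 827051606400)
(x_5, y_5) = (1025·8830494720001 + 114·96·827051606400, 1025·827051606400 + 96·8830494720001) = (18102509868442625, 1695455389680096)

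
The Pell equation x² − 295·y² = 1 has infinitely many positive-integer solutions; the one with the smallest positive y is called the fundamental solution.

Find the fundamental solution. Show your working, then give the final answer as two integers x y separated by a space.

[17; 5,1,2,3,2,6,2,3,2,1,5,34] for √295; ℓ=12 ⇒ convergent index 11
k=0  a_k=17  p_k/q_k = 17/1
…
k=3  a_k=2  p_k/q_k = 292/17
…
k=7  a_k=2  p_k/q_k = 31208/1817
…
k=10  a_k=1  p_k/q_k = 355517/20699
k=11  a_k=5  p_k/q_k = 2024999/117900
(x₁, y₁) = (2024999, 117900);  2024999² − 295·117900² = 1 ✓

2024999 117900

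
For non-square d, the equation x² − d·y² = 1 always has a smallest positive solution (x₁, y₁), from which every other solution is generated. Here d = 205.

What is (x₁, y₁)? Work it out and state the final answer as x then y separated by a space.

39689 2772

d=205: √d = [14; 3,6,1,4,1,6,3,28] (ℓ=8, even), read p_7/q_7
step 0: (14, 1)  from 14·(1,0) + (0,1)
…
step 3: (315, 22)  from 1·(272,19) + (43,3)
…
step 5: (1847, 129)  from 1·(1532,107) + (315,22)
step 6: (12614, 881)  from 6·(1847,129) + (1532,107)
step 7: (39689, 2772)  from 3·(12614,881) + (1847,129)
→ (39689, 2772).  Check: 39689²=1575216721, 205·2772²=1575216720, difference 1.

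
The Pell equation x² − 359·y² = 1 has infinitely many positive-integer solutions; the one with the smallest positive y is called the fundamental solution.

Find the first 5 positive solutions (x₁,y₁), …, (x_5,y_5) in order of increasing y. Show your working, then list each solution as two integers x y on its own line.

√359 → a₀=18, period (1,17,1,36); ℓ=4 even so k=3
i=0: a=18 ⇒ p=18, q=1
…
i=2: a=17 ⇒ p=341, q=18
i=3: a=1 ⇒ p=360, q=19
(x₁, y₁) = (360, 19);  360² − 359·19² = 1 ✓
n=2: (360,19)∘(360,19) = (360·360+359·19·19, 360·19+19·360) = (259199,13680)
n=3: (259199,13680)∘(360,19) = (360·259199+359·19·13680, 360·13680+19·259199) = (186622920,9849581)
n=4: (186622920,9849581)∘(360,19) = (360·186622920+359·19·9849581, 360·9849581+19·186622920) = (134368243201,7091684640)
n=5: (134368243201,7091684640)∘(360,19) = (360·134368243201+359·19·7091684640, 360·7091684640+19·134368243201) = (96744948481800,5106003091219)

360 19
259199 13680
186622920 9849581
134368243201 7091684640
96744948481800 5106003091219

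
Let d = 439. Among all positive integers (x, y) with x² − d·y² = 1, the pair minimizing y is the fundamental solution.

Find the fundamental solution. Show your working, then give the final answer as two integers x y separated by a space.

[20; 1,19,1,40] for √439; ℓ=4 ⇒ convergent index 3
k=0  a_k=20  p_k/q_k = 20/1
k=1  a_k=1  p_k/q_k = 21/1
k=2  a_k=19  p_k/q_k = 419/20
k=3  a_k=1  p_k/q_k = 440/21
fundamental: x₁=440, y₁=21  (since 193600 − 439·441 = 1)

440 21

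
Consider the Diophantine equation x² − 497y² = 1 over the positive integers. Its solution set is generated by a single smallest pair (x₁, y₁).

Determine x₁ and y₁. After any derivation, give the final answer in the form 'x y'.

1201887 53912

d=497: √d = [22; 3,2,2,5,6,5,2,2,3,44] (ℓ=10, even), read p_9/q_9
step 0: (22, 1)  from 22·(1,0) + (0,1)
step 1: (67, 3)  from 3·(22,1) + (1,0)
…
step 3: (379, 17)  from 2·(156,7) + (67,3)
…
step 5: (12685, 569)  from 6·(2051,92) + (379,17)
step 6: (65476, 2937)  from 5·(12685,569) + (2051,92)
step 7: (143637, 6443)  from 2·(65476,2937) + (12685,569)
step 8: (352750, 15823)  from 2·(143637,6443) + (65476,2937)
step 9: (1201887, 53912)  from 3·(352750,15823) + (143637,6443)
fundamental: x₁=1201887, y₁=53912  (since 1444532360769 − 497·2906503744 = 1)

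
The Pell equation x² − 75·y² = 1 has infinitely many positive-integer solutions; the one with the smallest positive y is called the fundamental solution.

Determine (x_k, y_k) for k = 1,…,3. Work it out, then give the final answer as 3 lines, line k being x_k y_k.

26 3
1351 156
70226 8109

[8; 1,1,1,16] for √75; ℓ=4 ⇒ convergent index 3
k=0  a_k=8  p_k/q_k = 8/1
k=1  a_k=1  p_k/q_k = 9/1
k=2  a_k=1  p_k/q_k = 17/2
k=3  a_k=1  p_k/q_k = 26/3
(x₁, y₁) = (26, 3);  26² − 75·3² = 1 ✓
n=2: (26,3)∘(26,3) = (26·26+75·3·3, 26·3+3·26) = (1351,156)
n=3: (1351,156)∘(26,3) = (26·1351+75·3·156, 26·156+3·1351) = (70226,8109)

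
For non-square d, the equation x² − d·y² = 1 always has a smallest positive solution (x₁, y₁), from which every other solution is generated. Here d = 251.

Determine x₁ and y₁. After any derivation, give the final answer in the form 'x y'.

[15; 1,5,2,1,2,…,5,1,30] for √251; ℓ=14 ⇒ convergent index 13
a_0=15:  p_0=15·1+0=15,  q_0=15·0+1=1
a_1=1:  p_1=1·15+1=16,  q_1=1·1+0=1
a_2=5:  p_2=5·16+15=95,  q_2=5·1+1=6
a_3=2:  p_3=2·95+16=206,  q_3=2·6+1=13
a_4=1:  p_4=1·206+95=301,  q_4=1·13+6=19
…
a_6=2:  p_6=2·808+301=1917,  q_6=2·51+19=121
a_7=15:  p_7=15·1917+808=29563,  q_7=15·121+51=1866
a_8=2:  p_8=2·29563+1917=61043,  q_8=2·1866+121=3853
a_9=2:  p_9=2·61043+29563=151649,  q_9=2·3853+1866=9572
…
a_12=5:  p_12=5·577033+212692=3097857,  q_12=5·36422+13425=195535
a_13=1:  p_13=1·3097857+577033=3674890,  q_13=1·195535+36422=231957
→ (3674890, 231957).  Check: 3674890²=13504816512100, 251·231957²=13504816512099, difference 1.

3674890 231957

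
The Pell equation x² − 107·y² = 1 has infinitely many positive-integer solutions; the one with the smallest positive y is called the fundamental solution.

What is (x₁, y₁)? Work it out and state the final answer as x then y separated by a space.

962 93

[10; 2,1,9,1,2,20] for √107; ℓ=6 ⇒ convergent index 5
a_0=10:  p_0=10·1+0=10,  q_0=10·0+1=1
…
a_2=1:  p_2=1·21+10=31,  q_2=1·2+1=3
a_3=9:  p_3=9·31+21=300,  q_3=9·3+2=29
a_4=1:  p_4=1·300+31=331,  q_4=1·29+3=32
a_5=2:  p_5=2·331+300=962,  q_5=2·32+29=93
fundamental: x₁=962, y₁=93  (since 925444 − 107·8649 = 1)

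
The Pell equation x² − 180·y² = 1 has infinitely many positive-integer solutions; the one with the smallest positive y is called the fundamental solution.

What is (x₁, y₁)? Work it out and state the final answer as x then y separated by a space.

161 12

√180 = [13; 2,2,2,26, …], period ℓ=4 (even) → k=3
i=0: a=13 ⇒ p=13, q=1
…
i=2: a=2 ⇒ p=67, q=5
i=3: a=2 ⇒ p=161, q=12
fundamental: x₁=161, y₁=12  (since 25921 − 180·144 = 1)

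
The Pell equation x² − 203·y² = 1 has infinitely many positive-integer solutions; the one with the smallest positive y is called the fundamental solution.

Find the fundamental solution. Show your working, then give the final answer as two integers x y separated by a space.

57 4

√203 → a₀=14, period (4,28); ℓ=2 even so k=1
k=0  a_k=14  p_k/q_k = 14/1
k=1  a_k=4  p_k/q_k = 57/4
→ (57, 4).  Check: 57²=3249, 203·4²=3248, difference 1.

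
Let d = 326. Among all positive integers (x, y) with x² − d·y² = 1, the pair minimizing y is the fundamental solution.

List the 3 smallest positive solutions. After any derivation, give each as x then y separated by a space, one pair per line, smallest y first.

325 18
211249 11700
137311525 7604982

√326 → a₀=18, period (18,36); ℓ=2 even so k=1
k=0  a_k=18  p_k/q_k = 18/1
k=1  a_k=18  p_k/q_k = 325/18
→ (325, 18).  Check: 325²=105625, 326·18²=105624, difference 1.
(325+18√326)^2 = 211249 + 11700√326
(325+18√326)^3 = 137311525 + 7604982√326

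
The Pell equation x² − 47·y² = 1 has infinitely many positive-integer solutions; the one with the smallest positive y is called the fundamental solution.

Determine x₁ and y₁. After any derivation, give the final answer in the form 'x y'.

√47 = [6; 1,5,1,12, …], period ℓ=4 (even) → k=3
step 0: (6, 1)  from 6·(1,0) + (0,1)
…
step 2: (41, 6)  from 5·(7,1) + (6,1)
step 3: (48, 7)  from 1·(41,6) + (7,1)
(x₁, y₁) = (48, 7);  48² − 47·7² = 1 ✓

48 7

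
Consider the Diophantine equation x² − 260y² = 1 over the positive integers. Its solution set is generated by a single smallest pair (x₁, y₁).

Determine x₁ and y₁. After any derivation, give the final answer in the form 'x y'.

d=260: √d = [16; 8,32] (ℓ=2, even), read p_1/q_1
i=0: a=16 ⇒ p=16, q=1
i=1: a=8 ⇒ p=129, q=8
fundamental: x₁=129, y₁=8  (since 16641 − 260·64 = 1)

129 8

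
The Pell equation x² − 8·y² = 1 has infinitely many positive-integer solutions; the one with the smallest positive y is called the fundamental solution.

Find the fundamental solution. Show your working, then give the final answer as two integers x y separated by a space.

[2; 1,4] for √8; ℓ=2 ⇒ convergent index 1
i=0: a=2 ⇒ p=2, q=1
i=1: a=1 ⇒ p=3, q=1
→ (3, 1).  Check: 3²=9, 8·1²=8, difference 1.

3 1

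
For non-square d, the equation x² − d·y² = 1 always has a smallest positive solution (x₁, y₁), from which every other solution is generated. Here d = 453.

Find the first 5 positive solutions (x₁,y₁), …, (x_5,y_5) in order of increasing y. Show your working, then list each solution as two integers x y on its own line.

1653751 77700
5469784740001 256992905400
18091323967121133751 850004548596233100
59837090203895614338960001 2811391744490881177810800
197911295523547060893371760093751 9298683817686228472822980388500

√453 → a₀=21, period (3,1,1,10,14,10,1,1,3,42); ℓ=10 even so k=9
k=0  a_k=21  p_k/q_k = 21/1
k=1  a_k=3  p_k/q_k = 64/3
k=2  a_k=1  p_k/q_k = 85/4
k=3  a_k=1  p_k/q_k = 149/7
k=4  a_k=10  p_k/q_k = 1575/74
…
k=6  a_k=10  p_k/q_k = 223565/10504
k=7  a_k=1  p_k/q_k = 245764/11547
k=8  a_k=1  p_k/q_k = 469329/22051
k=9  a_k=3  p_k/q_k = 1653751/77700
fundamental: x₁=1653751, y₁=77700  (since 2734892370001 − 453·6037290000 = 1)
(x_2, y_2) = (1653751·1653751 + 453·77700·77700, 1653751·77700 + 77700·1653751) = (5469784740001, 256992905400)
(x_3, y_3) = (1653751·5469784740001 + 453·77700·256992905400, 1653751·256992905400 + 77700·5469784740001) = (18091323967121133751, 850004548596233100)
(x_4, y_4) = (1653751·18091323967121133751 + 453·77700·850004548596233100, 1653751·850004548596233100 + 77700·18091323967121133751) = (59837090203895614338960001, 2811391744490881177810800)
(x_5, y_5) = (1653751·59837090203895614338960001 + 453·77700·2811391744490881177810800, 1653751·2811391744490881177810800 + 77700·59837090203895614338960001) = (197911295523547060893371760093751, 9298683817686228472822980388500)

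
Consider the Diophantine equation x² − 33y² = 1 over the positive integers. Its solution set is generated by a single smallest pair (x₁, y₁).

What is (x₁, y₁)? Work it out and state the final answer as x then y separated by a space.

√33 → a₀=5, period (1,2,1,10); ℓ=4 even so k=3
i=0: a=5 ⇒ p=5, q=1
i=1: a=1 ⇒ p=6, q=1
i=2: a=2 ⇒ p=17, q=3
i=3: a=1 ⇒ p=23, q=4
→ (23, 4).  Check: 23²=529, 33·4²=528, difference 1.

23 4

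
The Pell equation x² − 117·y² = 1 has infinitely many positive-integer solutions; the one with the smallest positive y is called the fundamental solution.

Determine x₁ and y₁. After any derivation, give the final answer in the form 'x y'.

649 60

√117 = [10; 1,4,2,4,1,20, …], period ℓ=6 (even) → k=5
k=0  a_k=10  p_k/q_k = 10/1
…
k=3  a_k=2  p_k/q_k = 119/11
k=4  a_k=4  p_k/q_k = 530/49
k=5  a_k=1  p_k/q_k = 649/60
fundamental: x₁=649, y₁=60  (since 421201 − 117·3600 = 1)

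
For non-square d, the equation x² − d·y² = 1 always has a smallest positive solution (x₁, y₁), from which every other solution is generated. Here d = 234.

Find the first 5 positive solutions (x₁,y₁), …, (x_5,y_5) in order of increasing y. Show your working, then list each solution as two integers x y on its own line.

5201 340
54100801 3536680
562756526801 36788545020
5853793337683201 382674441761360
60891157735824130001 3980579506413121700

d=234: √d = [15; 3,2,1,2,1,2,3,30] (ℓ=8, even), read p_7/q_7
k=0  a_k=15  p_k/q_k = 15/1
…
k=2  a_k=2  p_k/q_k = 107/7
…
k=6  a_k=2  p_k/q_k = 1545/101
k=7  a_k=3  p_k/q_k = 5201/340
(x₁, y₁) = (5201, 340);  5201² − 234·340² = 1 ✓
n=2: (5201,340)∘(5201,340) = (5201·5201+234·340·340, 5201·340+340·5201) = (54100801,3536680)
n=3: (54100801,3536680)∘(5201,340) = (5201·54100801+234·340·3536680, 5201·3536680+340·54100801) = (562756526801,36788545020)
n=4: (562756526801,36788545020)∘(5201,340) = (5201·562756526801+234·340·36788545020, 5201·36788545020+340·562756526801) = (5853793337683201,382674441761360)
n=5: (5853793337683201,382674441761360)∘(5201,340) = (5201·5853793337683201+234·340·382674441761360, 5201·382674441761360+340·5853793337683201) = (60891157735824130001,3980579506413121700)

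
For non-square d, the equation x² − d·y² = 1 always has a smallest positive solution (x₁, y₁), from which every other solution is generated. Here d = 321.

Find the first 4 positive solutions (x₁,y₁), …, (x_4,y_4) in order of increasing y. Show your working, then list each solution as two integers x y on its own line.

215 12
92449 5160
39752855 2218788
17093635201 954073680

√321 = [17; 1,10,1,34, …], period ℓ=4 (even) → k=3
i=0: a=17 ⇒ p=17, q=1
i=1: a=1 ⇒ p=18, q=1
i=2: a=10 ⇒ p=197, q=11
i=3: a=1 ⇒ p=215, q=12
fundamental: x₁=215, y₁=12  (since 46225 − 321·144 = 1)
k=2:  x_2 = 215·215+321·12·12 = 92449,  y_2 = 215·12+12·215 = 5160
k=3:  x_3 = 215·92449+321·12·5160 = 39752855,  y_3 = 215·5160+12·92449 = 2218788
k=4:  x_4 = 215·39752855+321·12·2218788 = 17093635201,  y_4 = 215·2218788+12·39752855 = 954073680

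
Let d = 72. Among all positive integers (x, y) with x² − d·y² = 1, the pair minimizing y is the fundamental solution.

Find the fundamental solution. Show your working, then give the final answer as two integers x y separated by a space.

17 2

[8; 2,16] for √72; ℓ=2 ⇒ convergent index 1
step 0: (8, 1)  from 8·(1,0) + (0,1)
step 1: (17, 2)  from 2·(8,1) + (1,0)
fundamental: x₁=17, y₁=2  (since 289 − 72·4 = 1)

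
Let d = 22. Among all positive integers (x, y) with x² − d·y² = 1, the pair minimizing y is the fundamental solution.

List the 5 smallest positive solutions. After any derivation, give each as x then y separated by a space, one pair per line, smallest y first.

197 42
77617 16548
30580901 6519870
12048797377 2568812232
4747195585637 1012105499538

√22 = [4; 1,2,4,2,1,8, …], period ℓ=6 (even) → k=5
step 0: (4, 1)  from 4·(1,0) + (0,1)
…
step 3: (61, 13)  from 4·(14,3) + (5,1)
step 4: (136, 29)  from 2·(61,13) + (14,3)
step 5: (197, 42)  from 1·(136,29) + (61,13)
(x₁, y₁) = (197, 42);  197² − 22·42² = 1 ✓
(x_2, y_2) = (197·197 + 22·42·42, 197·42 + 42·197) = (77617, 16548)
(x_3, y_3) = (197·77617 + 22·42·16548, 197·16548 + 42·77617) = (30580901, 6519870)
(x_4, y_4) = (197·30580901 + 22·42·6519870, 197·6519870 + 42·30580901) = (12048797377, 2568812232)
(x_5, y_5) = (197·12048797377 + 22·42·2568812232, 197·2568812232 + 42·12048797377) = (4747195585637, 1012105499538)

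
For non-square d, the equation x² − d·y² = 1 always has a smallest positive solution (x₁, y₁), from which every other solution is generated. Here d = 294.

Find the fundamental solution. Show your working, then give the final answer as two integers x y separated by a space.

4801 280

d=294: √d = [17; 6,1,4,1,6,34] (ℓ=6, even), read p_5/q_5
k=0  a_k=17  p_k/q_k = 17/1
…
k=4  a_k=1  p_k/q_k = 703/41
k=5  a_k=6  p_k/q_k = 4801/280
fundamental: x₁=4801, y₁=280  (since 23049601 − 294·78400 = 1)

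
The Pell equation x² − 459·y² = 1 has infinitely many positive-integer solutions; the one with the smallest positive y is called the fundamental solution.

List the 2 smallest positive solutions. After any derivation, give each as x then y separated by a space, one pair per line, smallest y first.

d=459: √d = [21; 2,2,1,4,21,4,1,2,2,42] (ℓ=10, even), read p_9/q_9
a_0=21:  p_0=21·1+0=21,  q_0=21·0+1=1
a_1=2:  p_1=2·21+1=43,  q_1=2·1+0=2
a_2=2:  p_2=2·43+21=107,  q_2=2·2+1=5
a_3=1:  p_3=1·107+43=150,  q_3=1·5+2=7
…
a_5=21:  p_5=21·707+150=14997,  q_5=21·33+7=700
…
a_7=1:  p_7=1·60695+14997=75692,  q_7=1·2833+700=3533
a_8=2:  p_8=2·75692+60695=212079,  q_8=2·3533+2833=9899
a_9=2:  p_9=2·212079+75692=499850,  q_9=2·9899+3533=23331
fundamental: x₁=499850, y₁=23331  (since 249850022500 − 459·544335561 = 1)
n=2: (499850,23331)∘(499850,23331) = (499850·499850+459·23331·23331, 499850·23331+23331·499850) = (499700044999,23324000700)

499850 23331
499700044999 23324000700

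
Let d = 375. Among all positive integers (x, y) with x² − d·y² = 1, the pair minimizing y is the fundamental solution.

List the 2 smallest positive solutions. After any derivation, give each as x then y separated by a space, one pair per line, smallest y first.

15124 781
457470751 23623688

√375 = [19; 2,1,2,1,5,1,2,1,2,38, …], period ℓ=10 (even) → k=9
i=0: a=19 ⇒ p=19, q=1
i=1: a=2 ⇒ p=39, q=2
i=2: a=1 ⇒ p=58, q=3
i=3: a=2 ⇒ p=155, q=8
i=4: a=1 ⇒ p=213, q=11
i=5: a=5 ⇒ p=1220, q=63
…
i=7: a=2 ⇒ p=4086, q=211
i=8: a=1 ⇒ p=5519, q=285
i=9: a=2 ⇒ p=15124, q=781
fundamental: x₁=15124, y₁=781  (since 228735376 − 375·609961 = 1)
n=2: (15124,781)∘(15124,781) = (15124·15124+375·781·781, 15124·781+781·15124) = (457470751,23623688)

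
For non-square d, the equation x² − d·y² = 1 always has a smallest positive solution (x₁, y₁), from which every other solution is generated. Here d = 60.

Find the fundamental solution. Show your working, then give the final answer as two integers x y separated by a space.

31 4

d=60: √d = [7; 1,2,1,14] (ℓ=4, even), read p_3/q_3
k=0  a_k=7  p_k/q_k = 7/1
k=1  a_k=1  p_k/q_k = 8/1
k=2  a_k=2  p_k/q_k = 23/3
k=3  a_k=1  p_k/q_k = 31/4
(x₁, y₁) = (31, 4);  31² − 60·4² = 1 ✓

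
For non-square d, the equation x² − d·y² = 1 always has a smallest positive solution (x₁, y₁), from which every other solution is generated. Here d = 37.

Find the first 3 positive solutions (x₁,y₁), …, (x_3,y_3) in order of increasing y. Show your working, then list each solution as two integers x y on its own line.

73 12
10657 1752
1555849 255780

√37 = [6; 12, …], period ℓ=1 (odd) → k=1
i=0: a=6 ⇒ p=6, q=1
i=1: a=12 ⇒ p=73, q=12
fundamental: x₁=73, y₁=12  (since 5329 − 37·144 = 1)
n=2: (73,12)∘(73,12) = (73·73+37·12·12, 73·12+12·73) = (10657,1752)
n=3: (10657,1752)∘(73,12) = (73·10657+37·12·1752, 73·1752+12·10657) = (1555849,255780)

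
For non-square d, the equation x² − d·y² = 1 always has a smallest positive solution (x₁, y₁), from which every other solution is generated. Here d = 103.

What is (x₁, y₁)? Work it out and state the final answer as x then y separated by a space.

227528 22419

√103 = [10; 6,1,2,1,1,9,1,1,2,1,6,20, …], period ℓ=12 (even) → k=11
k=0  a_k=10  p_k/q_k = 10/1
…
k=2  a_k=1  p_k/q_k = 71/7
k=3  a_k=2  p_k/q_k = 203/20
k=4  a_k=1  p_k/q_k = 274/27
…
k=7  a_k=1  p_k/q_k = 5044/497
…
k=10  a_k=1  p_k/q_k = 33877/3338
k=11  a_k=6  p_k/q_k = 227528/22419
fundamental: x₁=227528, y₁=22419  (since 51768990784 − 103·502611561 = 1)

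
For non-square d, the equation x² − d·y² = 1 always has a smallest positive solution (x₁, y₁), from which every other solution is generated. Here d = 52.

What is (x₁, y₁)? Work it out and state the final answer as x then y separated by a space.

649 90

√52 = [7; 4,1,2,1,4,14, …], period ℓ=6 (even) → k=5
a_0=7:  p_0=7·1+0=7,  q_0=7·0+1=1
…
a_2=1:  p_2=1·29+7=36,  q_2=1·4+1=5
…
a_4=1:  p_4=1·101+36=137,  q_4=1·14+5=19
a_5=4:  p_5=4·137+101=649,  q_5=4·19+14=90
fundamental: x₁=649, y₁=90  (since 421201 − 52·8100 = 1)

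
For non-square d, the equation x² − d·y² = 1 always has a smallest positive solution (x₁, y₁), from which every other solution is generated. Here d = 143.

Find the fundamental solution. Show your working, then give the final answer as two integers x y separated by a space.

√143 = [11; 1,22, …], period ℓ=2 (even) → k=1
k=0  a_k=11  p_k/q_k = 11/1
k=1  a_k=1  p_k/q_k = 12/1
→ (12, 1).  Check: 12²=144, 143·1²=143, difference 1.

12 1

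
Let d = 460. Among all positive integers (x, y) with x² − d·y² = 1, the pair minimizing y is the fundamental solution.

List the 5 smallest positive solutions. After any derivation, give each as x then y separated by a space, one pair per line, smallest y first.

2535751 118230
12860066268001 599603681460
65219851798297071751 3040891269731634690
330762608834754335913072001 15421886156225925189922920
1677463232230609064240018182143751 78212126485069051161274736991150

[21; 2,4,3,1,2,10,2,1,3,4,2,42] for √460; ℓ=12 ⇒ convergent index 11
k=0  a_k=21  p_k/q_k = 21/1
…
k=3  a_k=3  p_k/q_k = 622/29
…
k=9  a_k=3  p_k/q_k = 265693/12388
k=10  a_k=4  p_k/q_k = 1135029/52921
k=11  a_k=2  p_k/q_k = 2535751/118230
(x₁, y₁) = (2535751, 118230);  2535751² − 460·118230² = 1 ✓
k=2:  x_2 = 2535751·2535751+460·118230·118230 = 12860066268001,  y_2 = 2535751·118230+118230·2535751 = 599603681460
k=3:  x_3 = 2535751·12860066268001+460·118230·599603681460 = 65219851798297071751,  y_3 = 2535751·599603681460+118230·12860066268001 = 3040891269731634690
k=4:  x_4 = 2535751·65219851798297071751+460·118230·3040891269731634690 = 330762608834754335913072001,  y_4 = 2535751·3040891269731634690+118230·65219851798297071751 = 15421886156225925189922920
k=5:  x_5 = 2535751·330762608834754335913072001+460·118230·15421886156225925189922920 = 1677463232230609064240018182143751,  y_5 = 2535751·15421886156225925189922920+118230·330762608834754335913072001 = 78212126485069051161274736991150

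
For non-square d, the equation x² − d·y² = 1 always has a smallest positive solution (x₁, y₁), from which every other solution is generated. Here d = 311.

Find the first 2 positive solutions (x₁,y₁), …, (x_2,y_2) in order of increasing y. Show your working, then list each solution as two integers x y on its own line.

√311 → a₀=17, period (1,1,1,2,1,…,1,1,34); ℓ=16 even so k=15
k=0  a_k=17  p_k/q_k = 17/1
…
k=2  a_k=1  p_k/q_k = 35/2
k=3  a_k=1  p_k/q_k = 53/3
k=4  a_k=2  p_k/q_k = 141/8
k=5  a_k=1  p_k/q_k = 194/11
k=6  a_k=6  p_k/q_k = 1305/74
k=7  a_k=3  p_k/q_k = 4109/233
k=8  a_k=17  p_k/q_k = 71158/4035
…
k=10  a_k=6  p_k/q_k = 1376656/78063
…
k=14  a_k=1  p_k/q_k = 10724507/608131
k=15  a_k=1  p_k/q_k = 16883880/957397
→ (16883880, 957397).  Check: 16883880²=285065403854400, 311·957397²=285065403854399, difference 1.
(x_2, y_2) = (16883880·16883880 + 311·957397·957397, 16883880·957397 + 957397·16883880) = (570130807708799, 32329152120720)

16883880 957397
570130807708799 32329152120720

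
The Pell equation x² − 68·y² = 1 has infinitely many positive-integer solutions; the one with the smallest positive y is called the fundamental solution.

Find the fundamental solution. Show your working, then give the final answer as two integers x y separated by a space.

33 4

√68 → a₀=8, period (4,16); ℓ=2 even so k=1
i=0: a=8 ⇒ p=8, q=1
i=1: a=4 ⇒ p=33, q=4
fundamental: x₁=33, y₁=4  (since 1089 − 68·16 = 1)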